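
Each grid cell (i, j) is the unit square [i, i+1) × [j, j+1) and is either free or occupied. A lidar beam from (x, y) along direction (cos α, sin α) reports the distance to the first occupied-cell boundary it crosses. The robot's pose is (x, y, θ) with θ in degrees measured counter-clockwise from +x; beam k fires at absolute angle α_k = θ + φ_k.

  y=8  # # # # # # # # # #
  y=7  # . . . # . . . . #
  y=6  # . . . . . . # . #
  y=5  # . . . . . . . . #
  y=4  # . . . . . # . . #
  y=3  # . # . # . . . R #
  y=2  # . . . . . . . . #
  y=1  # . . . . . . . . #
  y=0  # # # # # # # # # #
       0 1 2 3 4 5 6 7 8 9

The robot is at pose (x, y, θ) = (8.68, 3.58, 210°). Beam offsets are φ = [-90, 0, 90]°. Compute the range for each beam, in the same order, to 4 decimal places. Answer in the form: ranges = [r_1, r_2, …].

ranges = [2.7944, 5.1600, 0.6400]

beam 1: φ=-90°, α=120°
  direction (-0.5000, 0.8660); cell (8,3); t to first gridline: x 1.3600, y 0.4850 (then +2.0000 / +1.1547)
    (8,4) via y @ 0.4850
    (7,4) via x @ 1.3600
    (7,5) via y @ 1.6397
    (7,6) via y @ 2.7944  # hit
  → r_1 = 2.7944
beam 2: φ=0°, α=210°
  direction (-0.8660, -0.5000); cell (8,3); t to first gridline: x 0.7852, y 1.1600 (then +1.1547 / +2.0000)
    (7,3) via x @ 0.7852
    (7,2) via y @ 1.1600
    (6,2) via x @ 1.9399
    (5,2) via x @ 3.0946
    (5,1) via y @ 3.1600
    (4,1) via x @ 4.2493
    (4,0) via y @ 5.1600  # hit
  → r_2 = 5.1600
beam 3: φ=90°, α=300°
  direction (0.5000, -0.8660); cell (8,3); t to first gridline: x 0.6400, y 0.6697 (then +2.0000 / +1.1547)
    (9,3) via x @ 0.6400  # hit
  → r_3 = 0.6400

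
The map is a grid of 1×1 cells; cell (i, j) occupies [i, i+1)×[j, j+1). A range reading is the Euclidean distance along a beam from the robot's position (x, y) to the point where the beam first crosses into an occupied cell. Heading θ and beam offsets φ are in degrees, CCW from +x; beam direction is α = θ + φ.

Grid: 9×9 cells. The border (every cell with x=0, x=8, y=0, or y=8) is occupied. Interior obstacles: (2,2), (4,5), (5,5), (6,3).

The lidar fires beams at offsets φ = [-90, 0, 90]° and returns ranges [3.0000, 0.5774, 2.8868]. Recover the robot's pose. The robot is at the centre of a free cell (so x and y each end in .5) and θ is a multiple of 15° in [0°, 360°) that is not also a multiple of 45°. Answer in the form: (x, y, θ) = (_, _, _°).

Enumerate (i+0.5, j+0.5, θ) over the 45 free cells and 16 admissible headings. For each, cast all 3 beams and compare to the given ranges.
  (7.5, 5.5, 15°): beam 1 = 1.9319 ≠ 3.0000 ✗
  (3.5, 1.5, 75°): beam 1 = 1.9319 ≠ 3.0000 ✗
  (5.5, 3.5, 285°): beam 1 = 2.5882 ≠ 3.0000 ✗
  (3.5, 2.5, 120°): beam 1 = 2.8868 ≠ 3.0000 ✗
  (1.5, 2.5, 120°): beam 1 = 0.5774 ≠ 3.0000 ✗
  …
  (5.5, 6.5, 240°): r_1=3.0000, r_2=0.5774, r_3=2.8868 — all match ✓
Unique over the lattice → pose = (5.5, 6.5, 240°).

(x, y, θ) = (5.5, 6.5, 240°)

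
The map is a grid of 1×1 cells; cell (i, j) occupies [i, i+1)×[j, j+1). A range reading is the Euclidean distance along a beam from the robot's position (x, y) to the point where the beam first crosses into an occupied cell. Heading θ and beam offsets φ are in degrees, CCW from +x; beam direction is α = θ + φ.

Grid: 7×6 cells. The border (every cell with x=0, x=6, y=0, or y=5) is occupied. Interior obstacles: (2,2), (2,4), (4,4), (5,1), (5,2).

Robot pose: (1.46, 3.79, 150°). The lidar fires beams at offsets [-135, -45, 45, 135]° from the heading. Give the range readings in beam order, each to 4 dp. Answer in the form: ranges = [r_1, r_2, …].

ranges = [0.8114, 1.2527, 0.4762, 2.8884]

beam 1: φ=-135°, α=15°
  d=(0.9659,0.2588)  start (1,3)  tX=0.5590 tY=0.8114  stride 1/|dx|=1.0353 1/|dy|=3.8637
    cross x-line → (2,3), t=0.5590
    cross y-line → (2,4), t=0.8114 (wall)
  → r_1 = 0.8114
beam 2: φ=-45°, α=105°
  d=(-0.2588,0.9659)  start (1,3)  tX=1.7773 tY=0.2174  stride 1/|dx|=3.8637 1/|dy|=1.0353
    cross y-line → (1,4), t=0.2174
    cross y-line → (1,5), t=1.2527 (wall)
  → r_2 = 1.2527
beam 3: φ=45°, α=195°
  d=(-0.9659,-0.2588)  start (1,3)  tX=0.4762 tY=3.0523  stride 1/|dx|=1.0353 1/|dy|=3.8637
    cross x-line → (0,3), t=0.4762 (wall)
  → r_3 = 0.4762
beam 4: φ=135°, α=285°
  d=(0.2588,-0.9659)  start (1,3)  tX=2.0864 tY=0.8179  stride 1/|dx|=3.8637 1/|dy|=1.0353
    cross y-line → (1,2), t=0.8179
    cross y-line → (1,1), t=1.8531
    cross x-line → (2,1), t=2.0864
    cross y-line → (2,0), t=2.8884 (wall)
  → r_4 = 2.8884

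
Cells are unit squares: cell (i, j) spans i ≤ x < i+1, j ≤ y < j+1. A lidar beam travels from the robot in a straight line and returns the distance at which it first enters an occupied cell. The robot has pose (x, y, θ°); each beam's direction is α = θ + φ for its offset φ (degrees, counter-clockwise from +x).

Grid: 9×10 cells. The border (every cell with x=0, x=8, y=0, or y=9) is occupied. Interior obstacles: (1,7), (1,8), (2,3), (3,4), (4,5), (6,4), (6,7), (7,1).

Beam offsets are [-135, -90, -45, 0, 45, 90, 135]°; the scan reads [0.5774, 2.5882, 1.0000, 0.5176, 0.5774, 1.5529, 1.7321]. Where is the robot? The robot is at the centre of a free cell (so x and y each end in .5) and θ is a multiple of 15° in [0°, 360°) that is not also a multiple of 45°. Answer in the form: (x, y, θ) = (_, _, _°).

(x, y, θ) = (7.5, 7.5, 345°)

The pose lattice has 48·16 = 768 candidates. Test each by forward raycasting.
  (6.5, 5.5, 255°): beam 1 = 4.0415 ≠ 0.5774 ✗
  (4.5, 2.5, 255°): beam 1 = 1.7321 ≠ 0.5774 ✗
  (3.5, 1.5, 330°): beam 1 = 1.9319 ≠ 0.5774 ✗
  (4.5, 4.5, 330°): beam 1 = 0.5176 ≠ 0.5774 ✗
  …
  (7.5, 7.5, 345°): r_1=0.5774, r_2=2.5882, r_3=1.0000, r_4=0.5176, r_5=0.5774, r_6=1.5529, r_7=1.7321 — all match ✓
No second candidate reproduces the full scan.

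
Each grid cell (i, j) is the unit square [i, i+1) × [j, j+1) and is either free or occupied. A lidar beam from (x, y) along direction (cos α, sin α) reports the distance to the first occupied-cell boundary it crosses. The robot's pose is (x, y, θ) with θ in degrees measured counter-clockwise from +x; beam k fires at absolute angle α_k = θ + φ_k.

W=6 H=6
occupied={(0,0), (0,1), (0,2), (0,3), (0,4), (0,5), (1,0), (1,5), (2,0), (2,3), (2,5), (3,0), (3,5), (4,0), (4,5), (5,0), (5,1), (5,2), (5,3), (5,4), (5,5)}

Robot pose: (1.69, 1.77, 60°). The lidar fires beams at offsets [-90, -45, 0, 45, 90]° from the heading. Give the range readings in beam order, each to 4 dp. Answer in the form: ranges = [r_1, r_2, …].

beam 1: φ=-90°, α=330°
  cosα=0.8660 sinα=-0.5000 | (1,1) | tMaxX 0.3580 tMaxY 1.5400 | tΔX 1.1547 tΔY 2.0000
    t=0.3580 [x] (2,1)
    t=1.5127 [x] (3,1)
    t=1.5400 [y] (3,0) — stop
  → r_1 = 1.5400
beam 2: φ=-45°, α=15°
  cosα=0.9659 sinα=0.2588 | (1,1) | tMaxX 0.3209 tMaxY 0.8887 | tΔX 1.0353 tΔY 3.8637
    t=0.3209 [x] (2,1)
    t=0.8887 [y] (2,2)
    t=1.3562 [x] (3,2)
    t=2.3915 [x] (4,2)
    t=3.4268 [x] (5,2) — stop
  → r_2 = 3.4268
beam 3: φ=0°, α=60°
  cosα=0.5000 sinα=0.8660 | (1,1) | tMaxX 0.6200 tMaxY 0.2656 | tΔX 2.0000 tΔY 1.1547
    t=0.2656 [y] (1,2)
    t=0.6200 [x] (2,2)
    t=1.4203 [y] (2,3) — stop
  → r_3 = 1.4203
beam 4: φ=45°, α=105°
  cosα=-0.2588 sinα=0.9659 | (1,1) | tMaxX 2.6660 tMaxY 0.2381 | tΔX 3.8637 tΔY 1.0353
    t=0.2381 [y] (1,2)
    t=1.2734 [y] (1,3)
    t=2.3087 [y] (1,4)
    t=2.6660 [x] (0,4) — stop
  → r_4 = 2.6660
beam 5: φ=90°, α=150°
  cosα=-0.8660 sinα=0.5000 | (1,1) | tMaxX 0.7967 tMaxY 0.4600 | tΔX 1.1547 tΔY 2.0000
    t=0.4600 [y] (1,2)
    t=0.7967 [x] (0,2) — stop
  → r_5 = 0.7967

ranges = [1.5400, 3.4268, 1.4203, 2.6660, 0.7967]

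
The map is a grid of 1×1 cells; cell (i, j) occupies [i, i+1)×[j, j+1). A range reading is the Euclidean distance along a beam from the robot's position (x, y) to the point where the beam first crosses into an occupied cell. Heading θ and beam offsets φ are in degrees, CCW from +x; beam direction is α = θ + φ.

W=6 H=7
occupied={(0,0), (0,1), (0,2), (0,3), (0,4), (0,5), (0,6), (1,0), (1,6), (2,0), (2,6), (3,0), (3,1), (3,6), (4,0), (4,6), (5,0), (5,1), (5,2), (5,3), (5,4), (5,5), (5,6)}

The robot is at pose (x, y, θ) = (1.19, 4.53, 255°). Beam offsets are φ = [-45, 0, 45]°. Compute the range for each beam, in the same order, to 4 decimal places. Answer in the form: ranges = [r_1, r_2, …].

beam 1: φ=-45°, α=210°
  direction (-0.8660, -0.5000); cell (1,4); t to first gridline: x 0.2194, y 1.0600 (then +1.1547 / +2.0000)
    (0,4) via x @ 0.2194  # hit
  → r_1 = 0.2194
beam 2: φ=0°, α=255°
  direction (-0.2588, -0.9659); cell (1,4); t to first gridline: x 0.7341, y 0.5487 (then +3.8637 / +1.0353)
    (1,3) via y @ 0.5487
    (0,3) via x @ 0.7341  # hit
  → r_2 = 0.7341
beam 3: φ=45°, α=300°
  direction (0.5000, -0.8660); cell (1,4); t to first gridline: x 1.6200, y 0.6120 (then +2.0000 / +1.1547)
    (1,3) via y @ 0.6120
    (2,3) via x @ 1.6200
    (2,2) via y @ 1.7667
    (2,1) via y @ 2.9214
    (3,1) via x @ 3.6200  # hit
  → r_3 = 3.6200

ranges = [0.2194, 0.7341, 3.6200]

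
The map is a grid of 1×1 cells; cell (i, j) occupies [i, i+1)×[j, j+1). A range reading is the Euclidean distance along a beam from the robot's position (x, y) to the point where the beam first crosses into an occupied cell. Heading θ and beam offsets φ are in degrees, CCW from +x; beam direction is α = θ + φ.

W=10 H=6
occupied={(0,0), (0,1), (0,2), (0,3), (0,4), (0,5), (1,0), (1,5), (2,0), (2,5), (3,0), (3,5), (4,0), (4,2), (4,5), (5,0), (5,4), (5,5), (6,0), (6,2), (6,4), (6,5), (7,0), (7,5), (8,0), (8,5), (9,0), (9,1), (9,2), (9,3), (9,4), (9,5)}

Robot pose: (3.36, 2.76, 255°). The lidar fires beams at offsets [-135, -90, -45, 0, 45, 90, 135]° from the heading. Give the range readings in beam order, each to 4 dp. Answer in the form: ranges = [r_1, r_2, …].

beam 1: φ=-135°, α=120°
  d=(-0.5000,0.8660)  start (3,2)  tX=0.7200 tY=0.2771  stride 1/|dx|=2.0000 1/|dy|=1.1547
    cross y-line → (3,3), t=0.2771
    cross x-line → (2,3), t=0.7200
    cross y-line → (2,4), t=1.4318
    cross y-line → (2,5), t=2.5865 (wall)
  → r_1 = 2.5865
beam 2: φ=-90°, α=165°
  d=(-0.9659,0.2588)  start (3,2)  tX=0.3727 tY=0.9273  stride 1/|dx|=1.0353 1/|dy|=3.8637
    cross x-line → (2,2), t=0.3727
    cross y-line → (2,3), t=0.9273
    cross x-line → (1,3), t=1.4080
    cross x-line → (0,3), t=2.4433 (wall)
  → r_2 = 2.4433
beam 3: φ=-45°, α=210°
  d=(-0.8660,-0.5000)  start (3,2)  tX=0.4157 tY=1.5200  stride 1/|dx|=1.1547 1/|dy|=2.0000
    cross x-line → (2,2), t=0.4157
    cross y-line → (2,1), t=1.5200
    cross x-line → (1,1), t=1.5704
    cross x-line → (0,1), t=2.7251 (wall)
  → r_3 = 2.7251
beam 4: φ=0°, α=255°
  d=(-0.2588,-0.9659)  start (3,2)  tX=1.3909 tY=0.7868  stride 1/|dx|=3.8637 1/|dy|=1.0353
    cross y-line → (3,1), t=0.7868
    cross x-line → (2,1), t=1.3909
    cross y-line → (2,0), t=1.8221 (wall)
  → r_4 = 1.8221
beam 5: φ=45°, α=300°
  d=(0.5000,-0.8660)  start (3,2)  tX=1.2800 tY=0.8776  stride 1/|dx|=2.0000 1/|dy|=1.1547
    cross y-line → (3,1), t=0.8776
    cross x-line → (4,1), t=1.2800
    cross y-line → (4,0), t=2.0323 (wall)
  → r_5 = 2.0323
beam 6: φ=90°, α=345°
  d=(0.9659,-0.2588)  start (3,2)  tX=0.6626 tY=2.9364  stride 1/|dx|=1.0353 1/|dy|=3.8637
    cross x-line → (4,2), t=0.6626 (wall)
  → r_6 = 0.6626
beam 7: φ=135°, α=30°
  d=(0.8660,0.5000)  start (3,2)  tX=0.7390 tY=0.4800  stride 1/|dx|=1.1547 1/|dy|=2.0000
    cross y-line → (3,3), t=0.4800
    cross x-line → (4,3), t=0.7390
    cross x-line → (5,3), t=1.8937
    cross y-line → (5,4), t=2.4800 (wall)
  → r_7 = 2.4800

ranges = [2.5865, 2.4433, 2.7251, 1.8221, 2.0323, 0.6626, 2.4800]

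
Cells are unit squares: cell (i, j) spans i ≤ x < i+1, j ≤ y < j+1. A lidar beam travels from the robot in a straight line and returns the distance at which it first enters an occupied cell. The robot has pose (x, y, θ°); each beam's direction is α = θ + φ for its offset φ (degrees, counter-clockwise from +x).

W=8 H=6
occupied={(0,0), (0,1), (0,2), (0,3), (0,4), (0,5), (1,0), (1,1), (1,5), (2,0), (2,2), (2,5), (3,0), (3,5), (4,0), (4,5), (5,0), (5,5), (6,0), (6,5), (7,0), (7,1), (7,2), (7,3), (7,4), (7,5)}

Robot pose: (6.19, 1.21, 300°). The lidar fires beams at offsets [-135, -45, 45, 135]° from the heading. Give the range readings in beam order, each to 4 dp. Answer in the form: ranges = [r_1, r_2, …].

ranges = [3.3025, 0.2174, 0.8114, 3.1296]

beam 1: φ=-135°, α=165°
  direction (-0.9659, 0.2588); cell (6,1); t to first gridline: x 0.1967, y 3.0523 (then +1.0353 / +3.8637)
    (5,1) via x @ 0.1967
    (4,1) via x @ 1.2320
    (3,1) via x @ 2.2673
    (3,2) via y @ 3.0523
    (2,2) via x @ 3.3025  # hit
  → r_1 = 3.3025
beam 2: φ=-45°, α=255°
  direction (-0.2588, -0.9659); cell (6,1); t to first gridline: x 0.7341, y 0.2174 (then +3.8637 / +1.0353)
    (6,0) via y @ 0.2174  # hit
  → r_2 = 0.2174
beam 3: φ=45°, α=345°
  direction (0.9659, -0.2588); cell (6,1); t to first gridline: x 0.8386, y 0.8114 (then +1.0353 / +3.8637)
    (6,0) via y @ 0.8114  # hit
  → r_3 = 0.8114
beam 4: φ=135°, α=75°
  direction (0.2588, 0.9659); cell (6,1); t to first gridline: x 3.1296, y 0.8179 (then +3.8637 / +1.0353)
    (6,2) via y @ 0.8179
    (6,3) via y @ 1.8531
    (6,4) via y @ 2.8884
    (7,4) via x @ 3.1296  # hit
  → r_4 = 3.1296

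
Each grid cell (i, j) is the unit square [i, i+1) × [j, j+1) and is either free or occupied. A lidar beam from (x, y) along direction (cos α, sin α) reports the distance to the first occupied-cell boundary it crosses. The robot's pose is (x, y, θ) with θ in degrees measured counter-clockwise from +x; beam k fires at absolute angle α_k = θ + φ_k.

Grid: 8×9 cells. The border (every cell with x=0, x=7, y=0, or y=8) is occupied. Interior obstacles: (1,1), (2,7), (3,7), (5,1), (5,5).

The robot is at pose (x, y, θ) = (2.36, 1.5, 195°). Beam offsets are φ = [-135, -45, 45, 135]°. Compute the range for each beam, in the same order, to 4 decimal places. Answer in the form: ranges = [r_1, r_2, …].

beam 1: φ=-135°, α=60°
  cosα=0.5000 sinα=0.8660 | (2,1) | tMaxX 1.2800 tMaxY 0.5774 | tΔX 2.0000 tΔY 1.1547
    t=0.5774 [y] (2,2)
    t=1.2800 [x] (3,2)
    t=1.7321 [y] (3,3)
    t=2.8868 [y] (3,4)
    t=3.2800 [x] (4,4)
    t=4.0415 [y] (4,5)
    t=5.1962 [y] (4,6)
    t=5.2800 [x] (5,6)
    t=6.3509 [y] (5,7)
    t=7.2800 [x] (6,7)
    t=7.5056 [y] (6,8) — stop
  → r_1 = 7.5056
beam 2: φ=-45°, α=150°
  cosα=-0.8660 sinα=0.5000 | (2,1) | tMaxX 0.4157 tMaxY 1.0000 | tΔX 1.1547 tΔY 2.0000
    t=0.4157 [x] (1,1) — stop
  → r_2 = 0.4157
beam 3: φ=45°, α=240°
  cosα=-0.5000 sinα=-0.8660 | (2,1) | tMaxX 0.7200 tMaxY 0.5774 | tΔX 2.0000 tΔY 1.1547
    t=0.5774 [y] (2,0) — stop
  → r_3 = 0.5774
beam 4: φ=135°, α=330°
  cosα=0.8660 sinα=-0.5000 | (2,1) | tMaxX 0.7390 tMaxY 1.0000 | tΔX 1.1547 tΔY 2.0000
    t=0.7390 [x] (3,1)
    t=1.0000 [y] (3,0) — stop
  → r_4 = 1.0000

ranges = [7.5056, 0.4157, 0.5774, 1.0000]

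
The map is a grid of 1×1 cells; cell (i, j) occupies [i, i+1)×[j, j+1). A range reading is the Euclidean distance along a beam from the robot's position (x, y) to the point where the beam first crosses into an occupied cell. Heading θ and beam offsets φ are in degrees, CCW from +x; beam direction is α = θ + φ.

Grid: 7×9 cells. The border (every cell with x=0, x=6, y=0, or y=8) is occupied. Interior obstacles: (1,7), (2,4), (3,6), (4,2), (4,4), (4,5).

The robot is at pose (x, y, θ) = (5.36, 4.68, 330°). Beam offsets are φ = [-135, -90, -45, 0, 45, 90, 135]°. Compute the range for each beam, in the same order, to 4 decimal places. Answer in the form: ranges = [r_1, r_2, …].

ranges = [0.3727, 0.7200, 2.4728, 0.7390, 0.6626, 1.2800, 3.4371]

beam 1: φ=-135°, α=195°
  cosα=-0.9659 sinα=-0.2588 | (5,4) | tMaxX 0.3727 tMaxY 2.6273 | tΔX 1.0353 tΔY 3.8637
    t=0.3727 [x] (4,4) — stop
  → r_1 = 0.3727
beam 2: φ=-90°, α=240°
  cosα=-0.5000 sinα=-0.8660 | (5,4) | tMaxX 0.7200 tMaxY 0.7852 | tΔX 2.0000 tΔY 1.1547
    t=0.7200 [x] (4,4) — stop
  → r_2 = 0.7200
beam 3: φ=-45°, α=285°
  cosα=0.2588 sinα=-0.9659 | (5,4) | tMaxX 2.4728 tMaxY 0.7040 | tΔX 3.8637 tΔY 1.0353
    t=0.7040 [y] (5,3)
    t=1.7393 [y] (5,2)
    t=2.4728 [x] (6,2) — stop
  → r_3 = 2.4728
beam 4: φ=0°, α=330°
  cosα=0.8660 sinα=-0.5000 | (5,4) | tMaxX 0.7390 tMaxY 1.3600 | tΔX 1.1547 tΔY 2.0000
    t=0.7390 [x] (6,4) — stop
  → r_4 = 0.7390
beam 5: φ=45°, α=15°
  cosα=0.9659 sinα=0.2588 | (5,4) | tMaxX 0.6626 tMaxY 1.2364 | tΔX 1.0353 tΔY 3.8637
    t=0.6626 [x] (6,4) — stop
  → r_5 = 0.6626
beam 6: φ=90°, α=60°
  cosα=0.5000 sinα=0.8660 | (5,4) | tMaxX 1.2800 tMaxY 0.3695 | tΔX 2.0000 tΔY 1.1547
    t=0.3695 [y] (5,5)
    t=1.2800 [x] (6,5) — stop
  → r_6 = 1.2800
beam 7: φ=135°, α=105°
  cosα=-0.2588 sinα=0.9659 | (5,4) | tMaxX 1.3909 tMaxY 0.3313 | tΔX 3.8637 tΔY 1.0353
    t=0.3313 [y] (5,5)
    t=1.3666 [y] (5,6)
    t=1.3909 [x] (4,6)
    t=2.4018 [y] (4,7)
    t=3.4371 [y] (4,8) — stop
  → r_7 = 3.4371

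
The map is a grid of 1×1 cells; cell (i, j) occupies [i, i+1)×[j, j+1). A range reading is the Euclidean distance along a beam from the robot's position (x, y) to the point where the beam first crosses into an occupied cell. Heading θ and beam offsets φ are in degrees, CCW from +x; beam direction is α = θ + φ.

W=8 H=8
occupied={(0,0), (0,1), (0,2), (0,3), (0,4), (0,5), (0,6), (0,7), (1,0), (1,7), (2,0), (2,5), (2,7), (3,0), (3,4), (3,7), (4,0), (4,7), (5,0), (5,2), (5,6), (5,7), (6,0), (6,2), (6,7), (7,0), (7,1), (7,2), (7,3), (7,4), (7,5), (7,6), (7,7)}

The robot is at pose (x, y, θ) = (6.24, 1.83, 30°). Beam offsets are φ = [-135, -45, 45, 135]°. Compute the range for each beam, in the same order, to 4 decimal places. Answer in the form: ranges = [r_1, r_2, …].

ranges = [0.8593, 0.7868, 0.1760, 0.6568]

beam 1: φ=-135°, α=255°
  dir = (cos 255°, sin 255°) = (-0.2588, -0.9659); from cell (6,1)
  next x-line at t=0.9273, next y-line at t=0.8593; Δt_x=3.8637, Δt_y=1.0353
    y: enter (6,0) at t=0.8593 ← occupied
  → r_1 = 0.8593
beam 2: φ=-45°, α=345°
  dir = (cos 345°, sin 345°) = (0.9659, -0.2588); from cell (6,1)
  next x-line at t=0.7868, next y-line at t=3.2069; Δt_x=1.0353, Δt_y=3.8637
    x: enter (7,1) at t=0.7868 ← occupied
  → r_2 = 0.7868
beam 3: φ=45°, α=75°
  dir = (cos 75°, sin 75°) = (0.2588, 0.9659); from cell (6,1)
  next x-line at t=2.9364, next y-line at t=0.1760; Δt_x=3.8637, Δt_y=1.0353
    y: enter (6,2) at t=0.1760 ← occupied
  → r_3 = 0.1760
beam 4: φ=135°, α=165°
  dir = (cos 165°, sin 165°) = (-0.9659, 0.2588); from cell (6,1)
  next x-line at t=0.2485, next y-line at t=0.6568; Δt_x=1.0353, Δt_y=3.8637
    x: enter (5,1) at t=0.2485
    y: enter (5,2) at t=0.6568 ← occupied
  → r_4 = 0.6568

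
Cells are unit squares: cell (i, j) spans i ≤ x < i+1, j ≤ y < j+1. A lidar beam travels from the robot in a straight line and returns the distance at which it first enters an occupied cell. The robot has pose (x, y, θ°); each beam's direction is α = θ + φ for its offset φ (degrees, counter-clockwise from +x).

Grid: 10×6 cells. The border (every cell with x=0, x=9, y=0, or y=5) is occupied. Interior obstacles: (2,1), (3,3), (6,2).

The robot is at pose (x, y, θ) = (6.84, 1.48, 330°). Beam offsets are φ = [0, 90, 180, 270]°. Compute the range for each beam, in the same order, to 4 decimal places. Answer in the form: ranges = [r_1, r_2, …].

ranges = [0.9600, 4.0645, 3.2793, 0.5543]

beam 1: φ=0°, α=330°
  dir = (cos 330°, sin 330°) = (0.8660, -0.5000); from cell (6,1)
  next x-line at t=0.1848, next y-line at t=0.9600; Δt_x=1.1547, Δt_y=2.0000
    x: enter (7,1) at t=0.1848
    y: enter (7,0) at t=0.9600 ← occupied
  → r_1 = 0.9600
beam 2: φ=90°, α=60°
  dir = (cos 60°, sin 60°) = (0.5000, 0.8660); from cell (6,1)
  next x-line at t=0.3200, next y-line at t=0.6004; Δt_x=2.0000, Δt_y=1.1547
    x: enter (7,1) at t=0.3200
    y: enter (7,2) at t=0.6004
    y: enter (7,3) at t=1.7551
    x: enter (8,3) at t=2.3200
    y: enter (8,4) at t=2.9098
    y: enter (8,5) at t=4.0645 ← occupied
  → r_2 = 4.0645
beam 3: φ=180°, α=150°
  dir = (cos 150°, sin 150°) = (-0.8660, 0.5000); from cell (6,1)
  next x-line at t=0.9699, next y-line at t=1.0400; Δt_x=1.1547, Δt_y=2.0000
    x: enter (5,1) at t=0.9699
    y: enter (5,2) at t=1.0400
    x: enter (4,2) at t=2.1246
    y: enter (4,3) at t=3.0400
    x: enter (3,3) at t=3.2793 ← occupied
  → r_3 = 3.2793
beam 4: φ=270°, α=240°
  dir = (cos 240°, sin 240°) = (-0.5000, -0.8660); from cell (6,1)
  next x-line at t=1.6800, next y-line at t=0.5543; Δt_x=2.0000, Δt_y=1.1547
    y: enter (6,0) at t=0.5543 ← occupied
  → r_4 = 0.5543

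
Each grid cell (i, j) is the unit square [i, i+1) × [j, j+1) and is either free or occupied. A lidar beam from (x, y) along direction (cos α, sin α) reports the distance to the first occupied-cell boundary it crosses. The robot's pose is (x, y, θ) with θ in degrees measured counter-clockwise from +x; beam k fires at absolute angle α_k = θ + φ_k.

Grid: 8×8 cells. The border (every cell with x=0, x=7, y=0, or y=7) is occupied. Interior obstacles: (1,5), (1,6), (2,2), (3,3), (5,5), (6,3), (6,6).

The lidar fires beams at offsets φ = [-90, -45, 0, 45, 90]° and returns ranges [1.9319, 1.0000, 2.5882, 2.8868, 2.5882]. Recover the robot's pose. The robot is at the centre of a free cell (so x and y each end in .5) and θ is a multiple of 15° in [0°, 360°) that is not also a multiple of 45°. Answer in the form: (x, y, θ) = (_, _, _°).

Candidates: 29 free-cell centres × 16 headings = 464 poses. Raycast each; keep the one whose scan matches to 4 dp.
  (4.5, 6.5, 345°): beam 1 = 2.5882 ≠ 1.9319 ✗
  (3.5, 6.5, 60°): beam 1 = 1.7321 ≠ 1.9319 ✗
  (2.5, 3.5, 255°): beam 1 = 1.5529 ≠ 1.9319 ✗
  (3.5, 4.5, 345°): beam 1 = 0.5176 ≠ 1.9319 ✗
  …
  (4.5, 4.5, 75°): r_1=1.9319, r_2=1.0000, r_3=2.5882, r_4=2.8868, r_5=2.5882 — all match ✓
Only this pose fits every beam.

(x, y, θ) = (4.5, 4.5, 75°)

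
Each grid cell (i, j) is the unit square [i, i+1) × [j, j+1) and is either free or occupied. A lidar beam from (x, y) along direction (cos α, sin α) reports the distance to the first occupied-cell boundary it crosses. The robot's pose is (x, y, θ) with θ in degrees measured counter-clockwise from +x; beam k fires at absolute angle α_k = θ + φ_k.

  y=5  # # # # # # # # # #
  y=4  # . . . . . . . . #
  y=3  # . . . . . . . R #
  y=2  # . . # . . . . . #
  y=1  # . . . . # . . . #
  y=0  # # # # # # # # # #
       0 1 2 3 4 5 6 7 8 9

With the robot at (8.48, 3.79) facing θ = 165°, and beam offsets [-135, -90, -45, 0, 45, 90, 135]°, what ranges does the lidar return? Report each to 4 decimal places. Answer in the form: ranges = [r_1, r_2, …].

beam 1: φ=-135°, α=30°
  dir = (cos 30°, sin 30°) = (0.8660, 0.5000); from cell (8,3)
  next x-line at t=0.6004, next y-line at t=0.4200; Δt_x=1.1547, Δt_y=2.0000
    y: enter (8,4) at t=0.4200
    x: enter (9,4) at t=0.6004 ← occupied
  → r_1 = 0.6004
beam 2: φ=-90°, α=75°
  dir = (cos 75°, sin 75°) = (0.2588, 0.9659); from cell (8,3)
  next x-line at t=2.0091, next y-line at t=0.2174; Δt_x=3.8637, Δt_y=1.0353
    y: enter (8,4) at t=0.2174
    y: enter (8,5) at t=1.2527 ← occupied
  → r_2 = 1.2527
beam 3: φ=-45°, α=120°
  dir = (cos 120°, sin 120°) = (-0.5000, 0.8660); from cell (8,3)
  next x-line at t=0.9600, next y-line at t=0.2425; Δt_x=2.0000, Δt_y=1.1547
    y: enter (8,4) at t=0.2425
    x: enter (7,4) at t=0.9600
    y: enter (7,5) at t=1.3972 ← occupied
  → r_3 = 1.3972
beam 4: φ=0°, α=165°
  dir = (cos 165°, sin 165°) = (-0.9659, 0.2588); from cell (8,3)
  next x-line at t=0.4969, next y-line at t=0.8114; Δt_x=1.0353, Δt_y=3.8637
    x: enter (7,3) at t=0.4969
    y: enter (7,4) at t=0.8114
    x: enter (6,4) at t=1.5322
    x: enter (5,4) at t=2.5675
    x: enter (4,4) at t=3.6028
    x: enter (3,4) at t=4.6380
    y: enter (3,5) at t=4.6751 ← occupied
  → r_4 = 4.6751
beam 5: φ=45°, α=210°
  dir = (cos 210°, sin 210°) = (-0.8660, -0.5000); from cell (8,3)
  next x-line at t=0.5543, next y-line at t=1.5800; Δt_x=1.1547, Δt_y=2.0000
    x: enter (7,3) at t=0.5543
    y: enter (7,2) at t=1.5800
    x: enter (6,2) at t=1.7090
    x: enter (5,2) at t=2.8637
    y: enter (5,1) at t=3.5800 ← occupied
  → r_5 = 3.5800
beam 6: φ=90°, α=255°
  dir = (cos 255°, sin 255°) = (-0.2588, -0.9659); from cell (8,3)
  next x-line at t=1.8546, next y-line at t=0.8179; Δt_x=3.8637, Δt_y=1.0353
    y: enter (8,2) at t=0.8179
    y: enter (8,1) at t=1.8531
    x: enter (7,1) at t=1.8546
    y: enter (7,0) at t=2.8884 ← occupied
  → r_6 = 2.8884
beam 7: φ=135°, α=300°
  dir = (cos 300°, sin 300°) = (0.5000, -0.8660); from cell (8,3)
  next x-line at t=1.0400, next y-line at t=0.9122; Δt_x=2.0000, Δt_y=1.1547
    y: enter (8,2) at t=0.9122
    x: enter (9,2) at t=1.0400 ← occupied
  → r_7 = 1.0400

ranges = [0.6004, 1.2527, 1.3972, 4.6751, 3.5800, 2.8884, 1.0400]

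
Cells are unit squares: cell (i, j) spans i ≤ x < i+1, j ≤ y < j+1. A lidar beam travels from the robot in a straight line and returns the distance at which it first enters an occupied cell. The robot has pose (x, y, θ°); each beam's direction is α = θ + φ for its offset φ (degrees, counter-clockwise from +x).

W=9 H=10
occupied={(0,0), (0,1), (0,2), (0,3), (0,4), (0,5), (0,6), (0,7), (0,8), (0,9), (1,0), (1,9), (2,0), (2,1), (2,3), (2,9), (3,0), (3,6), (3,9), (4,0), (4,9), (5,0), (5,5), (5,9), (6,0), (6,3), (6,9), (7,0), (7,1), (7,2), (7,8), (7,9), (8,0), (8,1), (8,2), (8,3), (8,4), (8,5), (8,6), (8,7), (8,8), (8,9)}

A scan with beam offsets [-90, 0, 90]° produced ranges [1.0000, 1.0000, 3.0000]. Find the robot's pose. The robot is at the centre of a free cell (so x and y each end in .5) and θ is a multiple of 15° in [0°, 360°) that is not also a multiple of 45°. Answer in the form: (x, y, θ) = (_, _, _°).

(x, y, θ) = (3.5, 2.5, 240°)

Candidates: 48 free-cell centres × 16 headings = 768 poses. Raycast each; keep the one whose scan matches to 4 dp.
  (5.5, 3.5, 30°): beam 1 = 2.8868 ≠ 1.0000 ✗
  (2.5, 8.5, 255°): beam 1 = 1.5529 ≠ 1.0000 ✗
  (3.5, 2.5, 60°): beam 1 = 3.0000 ≠ 1.0000 ✗
  (2.5, 4.5, 30°): beam 1 = 0.5774 ≠ 1.0000 ✗
  …
  (3.5, 2.5, 240°): r_1=1.0000, r_2=1.0000, r_3=3.0000 — all match ✓
No second candidate reproduces the full scan.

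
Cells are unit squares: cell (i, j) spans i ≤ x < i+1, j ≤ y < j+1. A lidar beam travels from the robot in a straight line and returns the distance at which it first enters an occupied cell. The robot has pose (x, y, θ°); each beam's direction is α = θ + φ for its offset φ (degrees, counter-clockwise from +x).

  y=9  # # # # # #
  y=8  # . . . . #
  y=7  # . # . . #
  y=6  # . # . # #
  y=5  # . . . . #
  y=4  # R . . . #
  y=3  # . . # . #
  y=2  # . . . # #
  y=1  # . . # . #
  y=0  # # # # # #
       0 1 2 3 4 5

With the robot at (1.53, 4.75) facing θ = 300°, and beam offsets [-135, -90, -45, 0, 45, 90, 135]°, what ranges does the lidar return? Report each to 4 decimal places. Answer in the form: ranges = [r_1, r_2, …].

ranges = [0.5487, 0.6120, 2.0478, 3.1754, 3.5924, 2.8521, 1.8159]

beam 1: φ=-135°, α=165°
  d=(-0.9659,0.2588)  start (1,4)  tX=0.5487 tY=0.9659  stride 1/|dx|=1.0353 1/|dy|=3.8637
    cross x-line → (0,4), t=0.5487 (wall)
  → r_1 = 0.5487
beam 2: φ=-90°, α=210°
  d=(-0.8660,-0.5000)  start (1,4)  tX=0.6120 tY=1.5000  stride 1/|dx|=1.1547 1/|dy|=2.0000
    cross x-line → (0,4), t=0.6120 (wall)
  → r_2 = 0.6120
beam 3: φ=-45°, α=255°
  d=(-0.2588,-0.9659)  start (1,4)  tX=2.0478 tY=0.7765  stride 1/|dx|=3.8637 1/|dy|=1.0353
    cross y-line → (1,3), t=0.7765
    cross y-line → (1,2), t=1.8117
    cross x-line → (0,2), t=2.0478 (wall)
  → r_3 = 2.0478
beam 4: φ=0°, α=300°
  d=(0.5000,-0.8660)  start (1,4)  tX=0.9400 tY=0.8660  stride 1/|dx|=2.0000 1/|dy|=1.1547
    cross y-line → (1,3), t=0.8660
    cross x-line → (2,3), t=0.9400
    cross y-line → (2,2), t=2.0207
    cross x-line → (3,2), t=2.9400
    cross y-line → (3,1), t=3.1754 (wall)
  → r_4 = 3.1754
beam 5: φ=45°, α=345°
  d=(0.9659,-0.2588)  start (1,4)  tX=0.4866 tY=2.8978  stride 1/|dx|=1.0353 1/|dy|=3.8637
    cross x-line → (2,4), t=0.4866
    cross x-line → (3,4), t=1.5219
    cross x-line → (4,4), t=2.5571
    cross y-line → (4,3), t=2.8978
    cross x-line → (5,3), t=3.5924 (wall)
  → r_5 = 3.5924
beam 6: φ=90°, α=30°
  d=(0.8660,0.5000)  start (1,4)  tX=0.5427 tY=0.5000  stride 1/|dx|=1.1547 1/|dy|=2.0000
    cross y-line → (1,5), t=0.5000
    cross x-line → (2,5), t=0.5427
    cross x-line → (3,5), t=1.6974
    cross y-line → (3,6), t=2.5000
    cross x-line → (4,6), t=2.8521 (wall)
  → r_6 = 2.8521
beam 7: φ=135°, α=75°
  d=(0.2588,0.9659)  start (1,4)  tX=1.8159 tY=0.2588  stride 1/|dx|=3.8637 1/|dy|=1.0353
    cross y-line → (1,5), t=0.2588
    cross y-line → (1,6), t=1.2941
    cross x-line → (2,6), t=1.8159 (wall)
  → r_7 = 1.8159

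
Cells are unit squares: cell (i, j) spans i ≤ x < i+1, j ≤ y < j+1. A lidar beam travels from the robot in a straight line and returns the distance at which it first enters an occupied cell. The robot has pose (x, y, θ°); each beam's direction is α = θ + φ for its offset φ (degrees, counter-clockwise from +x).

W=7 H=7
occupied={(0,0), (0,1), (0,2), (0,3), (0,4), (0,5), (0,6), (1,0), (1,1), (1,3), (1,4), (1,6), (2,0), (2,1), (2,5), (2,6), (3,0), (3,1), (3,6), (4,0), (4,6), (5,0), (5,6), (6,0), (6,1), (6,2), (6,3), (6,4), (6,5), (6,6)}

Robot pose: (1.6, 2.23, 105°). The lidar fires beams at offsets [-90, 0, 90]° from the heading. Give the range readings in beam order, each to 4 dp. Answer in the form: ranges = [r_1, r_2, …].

beam 1: φ=-90°, α=15°
  direction (0.9659, 0.2588); cell (1,2); t to first gridline: x 0.4141, y 2.9751 (then +1.0353 / +3.8637)
    (2,2) via x @ 0.4141
    (3,2) via x @ 1.4494
    (4,2) via x @ 2.4847
    (4,3) via y @ 2.9751
    (5,3) via x @ 3.5199
    (6,3) via x @ 4.5552  # hit
  → r_1 = 4.5552
beam 2: φ=0°, α=105°
  direction (-0.2588, 0.9659); cell (1,2); t to first gridline: x 2.3182, y 0.7972 (then +3.8637 / +1.0353)
    (1,3) via y @ 0.7972  # hit
  → r_2 = 0.7972
beam 3: φ=90°, α=195°
  direction (-0.9659, -0.2588); cell (1,2); t to first gridline: x 0.6212, y 0.8887 (then +1.0353 / +3.8637)
    (0,2) via x @ 0.6212  # hit
  → r_3 = 0.6212

ranges = [4.5552, 0.7972, 0.6212]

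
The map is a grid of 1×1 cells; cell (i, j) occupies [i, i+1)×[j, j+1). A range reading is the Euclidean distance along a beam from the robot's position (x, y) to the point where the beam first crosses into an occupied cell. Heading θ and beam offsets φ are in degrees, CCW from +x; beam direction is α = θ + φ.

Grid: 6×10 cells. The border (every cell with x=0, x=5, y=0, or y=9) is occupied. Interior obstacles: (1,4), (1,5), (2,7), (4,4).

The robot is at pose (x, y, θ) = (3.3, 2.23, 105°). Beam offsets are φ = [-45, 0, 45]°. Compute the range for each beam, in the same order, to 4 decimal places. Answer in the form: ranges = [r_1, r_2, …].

ranges = [2.0438, 4.9383, 2.6558]

beam 1: φ=-45°, α=60°
  cosα=0.5000 sinα=0.8660 | (3,2) | tMaxX 1.4000 tMaxY 0.8891 | tΔX 2.0000 tΔY 1.1547
    t=0.8891 [y] (3,3)
    t=1.4000 [x] (4,3)
    t=2.0438 [y] (4,4) — stop
  → r_1 = 2.0438
beam 2: φ=0°, α=105°
  cosα=-0.2588 sinα=0.9659 | (3,2) | tMaxX 1.1591 tMaxY 0.7972 | tΔX 3.8637 tΔY 1.0353
    t=0.7972 [y] (3,3)
    t=1.1591 [x] (2,3)
    t=1.8324 [y] (2,4)
    t=2.8677 [y] (2,5)
    t=3.9030 [y] (2,6)
    t=4.9383 [y] (2,7) — stop
  → r_2 = 4.9383
beam 3: φ=45°, α=150°
  cosα=-0.8660 sinα=0.5000 | (3,2) | tMaxX 0.3464 tMaxY 1.5400 | tΔX 1.1547 tΔY 2.0000
    t=0.3464 [x] (2,2)
    t=1.5011 [x] (1,2)
    t=1.5400 [y] (1,3)
    t=2.6558 [x] (0,3) — stop
  → r_3 = 2.6558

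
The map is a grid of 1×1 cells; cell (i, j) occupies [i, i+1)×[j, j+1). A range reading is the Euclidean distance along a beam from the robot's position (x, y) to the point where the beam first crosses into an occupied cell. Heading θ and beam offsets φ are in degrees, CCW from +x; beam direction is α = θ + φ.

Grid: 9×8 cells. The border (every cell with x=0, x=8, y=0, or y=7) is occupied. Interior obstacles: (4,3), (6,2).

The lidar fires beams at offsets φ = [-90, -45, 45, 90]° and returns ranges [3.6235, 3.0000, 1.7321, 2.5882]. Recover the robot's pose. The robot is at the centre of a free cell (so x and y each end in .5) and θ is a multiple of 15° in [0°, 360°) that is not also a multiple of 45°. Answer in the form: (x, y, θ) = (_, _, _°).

(x, y, θ) = (2.5, 3.5, 165°)

The pose lattice has 40·16 = 640 candidates. Test each by forward raycasting.
  (1.5, 2.5, 150°): beam 1 = 5.1962 ≠ 3.6235 ✗
  (5.5, 1.5, 210°): beam 1 = 1.7321 ≠ 3.6235 ✗
  (5.5, 4.5, 120°): beam 1 = 2.8868 ≠ 3.6235 ✗
  (6.5, 1.5, 300°): beam 1 = 1.0000 ≠ 3.6235 ✗
  …
  (2.5, 3.5, 165°): r_1=3.6235, r_2=3.0000, r_3=1.7321, r_4=2.5882 — all match ✓
Unique over the lattice → pose = (2.5, 3.5, 165°).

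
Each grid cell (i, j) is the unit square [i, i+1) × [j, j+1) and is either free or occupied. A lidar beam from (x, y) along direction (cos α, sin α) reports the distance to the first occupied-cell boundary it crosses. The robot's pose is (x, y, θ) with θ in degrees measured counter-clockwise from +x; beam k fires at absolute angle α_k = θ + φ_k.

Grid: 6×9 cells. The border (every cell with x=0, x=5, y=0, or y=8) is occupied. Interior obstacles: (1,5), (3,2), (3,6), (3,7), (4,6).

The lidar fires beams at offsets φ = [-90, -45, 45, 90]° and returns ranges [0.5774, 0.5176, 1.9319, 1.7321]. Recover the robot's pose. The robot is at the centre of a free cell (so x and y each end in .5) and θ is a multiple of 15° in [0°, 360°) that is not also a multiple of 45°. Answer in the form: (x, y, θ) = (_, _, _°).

Candidates: 23 free-cell centres × 16 headings = 368 poses. Raycast each; keep the one whose scan matches to 4 dp.
  (3.5, 4.5, 255°): beam 1 = 1.9319 ≠ 0.5774 ✗
  (2.5, 2.5, 195°): beam 1 = 2.5882 ≠ 0.5774 ✗
  (2.5, 2.5, 240°): beam 1 = 1.7321 ≠ 0.5774 ✗
  (2.5, 5.5, 120°): beam 1 = 1.0000 ≠ 0.5774 ✗
  (3.5, 1.5, 210°): beam 2 = 2.5882 ≠ 0.5176 ✗
  …
  (1.5, 1.5, 300°): r_1=0.5774, r_2=0.5176, r_3=1.9319, r_4=1.7321 — all match ✓
Only this pose fits every beam.

(x, y, θ) = (1.5, 1.5, 300°)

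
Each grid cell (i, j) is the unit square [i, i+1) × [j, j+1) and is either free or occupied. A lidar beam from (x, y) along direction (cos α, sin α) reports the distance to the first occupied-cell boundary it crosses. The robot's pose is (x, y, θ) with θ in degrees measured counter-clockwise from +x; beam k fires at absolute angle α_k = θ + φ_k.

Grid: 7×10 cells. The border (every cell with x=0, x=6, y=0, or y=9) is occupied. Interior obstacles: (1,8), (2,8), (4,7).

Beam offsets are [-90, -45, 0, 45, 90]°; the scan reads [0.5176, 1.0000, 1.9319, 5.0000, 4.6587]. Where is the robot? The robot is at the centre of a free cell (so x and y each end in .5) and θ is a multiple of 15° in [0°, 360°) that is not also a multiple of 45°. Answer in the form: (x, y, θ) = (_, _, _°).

(x, y, θ) = (5.5, 5.5, 105°)

The pose lattice has 37·16 = 592 candidates. Test each by forward raycasting.
  (3.5, 8.5, 330°): beam 1 = 5.0000 ≠ 0.5176 ✗
  (2.5, 5.5, 60°): beam 1 = 4.0415 ≠ 0.5176 ✗
  (5.5, 3.5, 105°): beam 3 = 3.6235 ≠ 1.9319 ✗
  …
  (5.5, 5.5, 105°): r_1=0.5176, r_2=1.0000, r_3=1.9319, r_4=5.0000, r_5=4.6587 — all match ✓
Unique over the lattice → pose = (5.5, 5.5, 105°).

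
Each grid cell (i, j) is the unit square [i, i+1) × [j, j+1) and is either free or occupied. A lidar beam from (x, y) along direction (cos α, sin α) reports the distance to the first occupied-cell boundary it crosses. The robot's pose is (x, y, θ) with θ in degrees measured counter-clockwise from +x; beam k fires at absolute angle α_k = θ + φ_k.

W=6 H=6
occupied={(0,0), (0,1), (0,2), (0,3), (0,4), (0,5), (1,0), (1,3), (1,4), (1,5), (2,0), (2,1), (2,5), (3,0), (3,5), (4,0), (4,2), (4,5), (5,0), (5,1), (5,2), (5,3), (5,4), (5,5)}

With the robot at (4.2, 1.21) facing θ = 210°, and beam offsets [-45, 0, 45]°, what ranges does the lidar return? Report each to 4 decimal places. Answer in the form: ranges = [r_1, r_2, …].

ranges = [1.2423, 0.4200, 0.2174]

beam 1: φ=-45°, α=165°
  cosα=-0.9659 sinα=0.2588 | (4,1) | tMaxX 0.2071 tMaxY 3.0523 | tΔX 1.0353 tΔY 3.8637
    t=0.2071 [x] (3,1)
    t=1.2423 [x] (2,1) — stop
  → r_1 = 1.2423
beam 2: φ=0°, α=210°
  cosα=-0.8660 sinα=-0.5000 | (4,1) | tMaxX 0.2309 tMaxY 0.4200 | tΔX 1.1547 tΔY 2.0000
    t=0.2309 [x] (3,1)
    t=0.4200 [y] (3,0) — stop
  → r_2 = 0.4200
beam 3: φ=45°, α=255°
  cosα=-0.2588 sinα=-0.9659 | (4,1) | tMaxX 0.7727 tMaxY 0.2174 | tΔX 3.8637 tΔY 1.0353
    t=0.2174 [y] (4,0) — stop
  → r_3 = 0.2174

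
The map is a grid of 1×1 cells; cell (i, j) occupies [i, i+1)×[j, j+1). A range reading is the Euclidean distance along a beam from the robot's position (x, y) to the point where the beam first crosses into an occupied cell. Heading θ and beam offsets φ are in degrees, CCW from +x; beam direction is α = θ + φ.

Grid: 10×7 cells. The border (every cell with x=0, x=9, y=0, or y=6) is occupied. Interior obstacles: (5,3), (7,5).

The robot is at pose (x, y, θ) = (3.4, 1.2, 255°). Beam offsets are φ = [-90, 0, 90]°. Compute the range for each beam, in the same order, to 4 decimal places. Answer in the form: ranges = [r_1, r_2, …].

ranges = [2.4847, 0.2071, 0.7727]

beam 1: φ=-90°, α=165°
  dir = (cos 165°, sin 165°) = (-0.9659, 0.2588); from cell (3,1)
  next x-line at t=0.4141, next y-line at t=3.0910; Δt_x=1.0353, Δt_y=3.8637
    x: enter (2,1) at t=0.4141
    x: enter (1,1) at t=1.4494
    x: enter (0,1) at t=2.4847 ← occupied
  → r_1 = 2.4847
beam 2: φ=0°, α=255°
  dir = (cos 255°, sin 255°) = (-0.2588, -0.9659); from cell (3,1)
  next x-line at t=1.5455, next y-line at t=0.2071; Δt_x=3.8637, Δt_y=1.0353
    y: enter (3,0) at t=0.2071 ← occupied
  → r_2 = 0.2071
beam 3: φ=90°, α=345°
  dir = (cos 345°, sin 345°) = (0.9659, -0.2588); from cell (3,1)
  next x-line at t=0.6212, next y-line at t=0.7727; Δt_x=1.0353, Δt_y=3.8637
    x: enter (4,1) at t=0.6212
    y: enter (4,0) at t=0.7727 ← occupied
  → r_3 = 0.7727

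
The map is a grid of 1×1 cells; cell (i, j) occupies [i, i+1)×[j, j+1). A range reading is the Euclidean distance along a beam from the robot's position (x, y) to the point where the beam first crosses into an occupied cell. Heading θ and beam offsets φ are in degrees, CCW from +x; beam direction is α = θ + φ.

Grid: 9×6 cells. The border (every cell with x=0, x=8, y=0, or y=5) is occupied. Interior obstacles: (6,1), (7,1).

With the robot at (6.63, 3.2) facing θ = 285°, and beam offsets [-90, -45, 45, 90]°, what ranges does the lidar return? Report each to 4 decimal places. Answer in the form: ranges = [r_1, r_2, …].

beam 1: φ=-90°, α=195°
  d=(-0.9659,-0.2588)  start (6,3)  tX=0.6522 tY=0.7727  stride 1/|dx|=1.0353 1/|dy|=3.8637
    cross x-line → (5,3), t=0.6522
    cross y-line → (5,2), t=0.7727
    cross x-line → (4,2), t=1.6875
    cross x-line → (3,2), t=2.7228
    cross x-line → (2,2), t=3.7581
    cross y-line → (2,1), t=4.6364
    cross x-line → (1,1), t=4.7933
    cross x-line → (0,1), t=5.8286 (wall)
  → r_1 = 5.8286
beam 2: φ=-45°, α=240°
  d=(-0.5000,-0.8660)  start (6,3)  tX=1.2600 tY=0.2309  stride 1/|dx|=2.0000 1/|dy|=1.1547
    cross y-line → (6,2), t=0.2309
    cross x-line → (5,2), t=1.2600
    cross y-line → (5,1), t=1.3856
    cross y-line → (5,0), t=2.5403 (wall)
  → r_2 = 2.5403
beam 3: φ=45°, α=330°
  d=(0.8660,-0.5000)  start (6,3)  tX=0.4272 tY=0.4000  stride 1/|dx|=1.1547 1/|dy|=2.0000
    cross y-line → (6,2), t=0.4000
    cross x-line → (7,2), t=0.4272
    cross x-line → (8,2), t=1.5819 (wall)
  → r_3 = 1.5819
beam 4: φ=90°, α=15°
  d=(0.9659,0.2588)  start (6,3)  tX=0.3831 tY=3.0910  stride 1/|dx|=1.0353 1/|dy|=3.8637
    cross x-line → (7,3), t=0.3831
    cross x-line → (8,3), t=1.4183 (wall)
  → r_4 = 1.4183

ranges = [5.8286, 2.5403, 1.5819, 1.4183]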